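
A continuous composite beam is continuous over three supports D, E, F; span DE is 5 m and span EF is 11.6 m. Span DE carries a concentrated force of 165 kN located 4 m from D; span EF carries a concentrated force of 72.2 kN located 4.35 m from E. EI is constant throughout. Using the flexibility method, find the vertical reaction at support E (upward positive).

Release continuity at E by inserting a hinge; the redundant is the internal moment M_E. The primary structure is two simply-supported spans DE and EF.
Discontinuity in slope at E on the released structure — sum the simple-span end rotations:
  span DE: point load 165 at a = 4: Pab(L + a)/(6LEI) = 198/EI
  span EF: point load 72.2 at a = 4.35: Pab(L + b)/(6LEI) = 616.7/EI
  relative rotation θ_0 = (198 + 616.7)/EI = 814.7/EI
A unit hogging moment at E produces rotation L₁/(3EI) + L₂/(3EI) = 5.533/EI.
Slope continuity at E: θ_0 = M_E·5.533/EI, so M_E = 814.7/5.533 = 147.2 kN·m (hogging).
Span DE, ΣM about D with M_E applied at E: R_E^{DE}·5 = 660 + 147.2, so R_E^{DE} = 161.4 kN and R_D = 165 − 161.4 = 3.553 kN.
Span EF, ΣM about F: R_E^{EF}·11.6 = 523.5 + 147.2, so R_E^{EF} = 57.82 kN and R_F = 72.2 − 57.82 = 14.38 kN.
R_E = 161.4 + 57.82 = 219.3 kN.

R_E = 219.3 kN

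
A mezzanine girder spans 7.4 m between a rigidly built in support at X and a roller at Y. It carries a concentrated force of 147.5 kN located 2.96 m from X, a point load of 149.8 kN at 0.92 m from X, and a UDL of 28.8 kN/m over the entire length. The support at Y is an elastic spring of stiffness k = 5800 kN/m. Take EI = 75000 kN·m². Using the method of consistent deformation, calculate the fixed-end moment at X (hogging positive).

Release the roller at Y. Primary structure: cantilever fixed at X.
Downward deflection at the released point Y due to the loads:
  point load 147.5 at a = 2.96: Pa²(3L − a)/(6EI) = 4144/EI
  point load 149.8 at a = 0.92: Pa²(3L − a)/(6EI) = 449.7/EI
  UDL 28.8: wL⁴/(8EI) = 10795/EI
  δ_0 = 15389/EI
Tip deflection under a unit load at Y: L³/(3EI) = 135.1/EI.
With EI = 75000 kN·m²: δ_0 = 0.20519 m and δ_{YY} = 0.001801 m/kN.
Compatibility — the spring shortens by R_Y/k under the reaction it provides: δ_0 − R_Y·δ_{YY} = R_Y/k. With 1/k = 0.000172 m/kN, R_Y = δ_0 / (δ_{YY} + 1/k) = 0.20519 / (0.001801 + 0.000172) = 104 kN.
Moment equilibrium about X: M_X = Σ(load moments about X) − R_Y·L = 1363 − 104×7.4 = 593.5 kN·m.

M_X = 593.5 kN·m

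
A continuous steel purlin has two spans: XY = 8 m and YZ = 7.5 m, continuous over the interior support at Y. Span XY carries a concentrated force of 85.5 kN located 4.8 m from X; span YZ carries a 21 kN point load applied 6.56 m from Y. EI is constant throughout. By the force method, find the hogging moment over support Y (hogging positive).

Take M_Y as the redundant. Released structure: two simple spans XY and YZ with a hinge at Y.
End slopes at the hinge Y, treating each span as simply supported:
  span XY: point load 85.5 at a = 4.8: Pab(L + a)/(6LEI) = 350.2/EI
  span YZ: point load 21 at a = 6.56: Pab(L + b)/(6LEI) = 24.29/EI
  relative rotation θ_0 = (350.2 + 24.29)/EI = 374.5/EI
A unit hogging moment at Y produces rotation L₁/(3EI) + L₂/(3EI) = 5.167/EI.
Compatibility: M_Y·(L₁+L₂)/(3EI) = θ_0, giving M_Y = 72.48 kN·m (hogging).

M_Y = 72.48 kN·m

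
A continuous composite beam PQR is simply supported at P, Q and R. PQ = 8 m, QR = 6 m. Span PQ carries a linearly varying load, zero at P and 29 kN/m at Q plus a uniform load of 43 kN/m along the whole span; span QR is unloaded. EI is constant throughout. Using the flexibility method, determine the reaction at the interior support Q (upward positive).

R_Q = 327.3 kN

Insert a hinge at Q; M_Q is the redundant, and each span becomes simply supported.
Discontinuity in slope at Q on the released structure — sum the simple-span end rotations:
  span PQ: triangular load, peak 29: w₀L³/(45EI) = 330/EI
  span PQ: UDL 43: wL³/(24EI) = 917.3/EI
  relative rotation θ_0 = (1247 + 0)/EI = 1247/EI
A unit hogging moment at Q produces rotation L₁/(3EI) + L₂/(3EI) = 4.667/EI.
Compatibility: M_Q·(L₁+L₂)/(3EI) = θ_0, giving M_Q = 267.3 kN·m (hogging).
Span PQ, ΣM about P with M_Q applied at Q: R_Q^{PQ}·8 = 1995 + 267.3, so R_Q^{PQ} = 282.7 kN and R_P = 460 − 282.7 = 177.3 kN.
Span QR, ΣM about R: R_Q^{QR}·6 = 0 + 267.3, so R_Q^{QR} = 44.55 kN and R_R = 0 − 44.55 = -44.55 kN.
R_Q = 282.7 + 44.55 = 327.3 kN.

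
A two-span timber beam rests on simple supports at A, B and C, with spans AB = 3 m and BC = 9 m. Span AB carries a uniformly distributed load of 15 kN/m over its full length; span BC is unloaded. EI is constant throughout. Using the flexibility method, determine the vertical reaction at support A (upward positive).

R_A = 21.09 kN

Release continuity at B by inserting a hinge; the redundant is the internal moment M_B. The primary structure is two simply-supported spans AB and BC.
Discontinuity in slope at B on the released structure — sum the simple-span end rotations:
  span AB: UDL 15: wL³/(24EI) = 16.88/EI
  relative rotation θ_0 = (16.88 + 0)/EI = 16.88/EI
A unit hogging moment at B produces rotation L₁/(3EI) + L₂/(3EI) = 4/EI.
Compatibility: M_B·(L₁+L₂)/(3EI) = θ_0, giving M_B = 4.219 kN·m (hogging).
Span AB, ΣM about A with M_B applied at B: R_B^{AB}·3 = 67.5 + 4.219, so R_B^{AB} = 23.91 kN and R_A = 45 − 23.91 = 21.09 kN.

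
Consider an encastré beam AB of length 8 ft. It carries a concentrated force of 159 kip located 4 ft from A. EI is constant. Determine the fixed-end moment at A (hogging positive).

Take the two fixed-end moments M_A, M_B as redundants; the released structure is the simple span AB.
On the primary (simply-supported) span, the end slopes from the loading are:
  at A: point load 159 at a = 4: Pab(L + b)/(6LEI) = 636/EI
  at B: point load 159 at a = 4: Pab(L + a)/(6LEI) = 636/EI
  θ_A0 = 636/EI,  θ_B0 = 636/EI
Flexibility coefficients: a unit moment at one end gives L/(3EI) there and L/(6EI) at the far end, so f₁₁ = f₂₂ = 2.667/EI and f₁₂ = f₂₁ = 1.333/EI.
Compatibility — zero rotation at each built-in end:
  2.667 M_A + 1.333 M_B = 636
  1.333 M_A + 2.667 M_B = 636
Solving the pair gives M_A = 159 kip·ft and M_B = 159 kip·ft (hogging).

M_A = 159 kip·ft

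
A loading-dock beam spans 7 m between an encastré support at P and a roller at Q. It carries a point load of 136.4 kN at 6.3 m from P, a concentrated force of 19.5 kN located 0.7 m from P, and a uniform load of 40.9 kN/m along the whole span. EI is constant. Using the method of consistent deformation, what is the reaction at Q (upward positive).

Take the reaction at Q as the redundant and release it; the primary structure is a cantilever fixed at P.
Free-end deflection of the primary structure under the applied loading (downward +):
  point load 136.4 at a = 6.3: Pa²(3L − a)/(6EI) = 13264/EI
  point load 19.5 at a = 0.7: Pa²(3L − a)/(6EI) = 32.33/EI
  UDL 40.9: wL⁴/(8EI) = 12275/EI
  δ_0 = 25571/EI
Flexibility coefficient — unit upward force at Q: δ_{QQ} = L³/(3EI) = 114.3/EI.
Compatibility at Q: δ_0 − R_Q·δ_{QQ} = 0, so R_Q = 25571/114.3 = 223.7 kN.

R_Q = 223.7 kN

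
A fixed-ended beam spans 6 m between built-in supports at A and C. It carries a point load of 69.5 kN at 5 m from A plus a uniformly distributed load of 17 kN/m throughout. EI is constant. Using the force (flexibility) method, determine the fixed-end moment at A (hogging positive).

M_A = 60.65 kN·m

Take the two fixed-end moments M_A, M_C as redundants; the released structure is the simple span AC.
Simple-span end rotations at A and C under the given loads:
  at A: point load 69.5 at a = 5: Pab(L + b)/(6LEI) = 67.57/EI
  at C: point load 69.5 at a = 5: Pab(L + a)/(6LEI) = 106.2/EI
  at A: UDL 17: wL³/(24EI) = 153/EI
  at C: UDL 17: wL³/(24EI) = 153/EI
  θ_A0 = 220.6/EI,  θ_C0 = 259.2/EI
Flexibility coefficients: a unit moment at one end gives L/(3EI) there and L/(6EI) at the far end, so f₁₁ = f₂₂ = 2/EI and f₁₂ = f₂₁ = 1/EI.
Compatibility — zero rotation at each built-in end:
  2 M_A + 1 M_C = 220.6
  1 M_A + 2 M_C = 259.2
Solving the pair gives M_A = 60.65 kN·m and M_C = 99.26 kN·m (hogging).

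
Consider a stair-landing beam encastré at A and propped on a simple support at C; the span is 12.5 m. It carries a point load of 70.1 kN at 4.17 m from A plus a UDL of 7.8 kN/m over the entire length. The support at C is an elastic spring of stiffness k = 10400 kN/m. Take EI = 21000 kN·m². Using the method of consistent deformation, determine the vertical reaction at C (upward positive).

Choose R_C as the redundant. The primary structure is the cantilever fixed at A.
Deflection at C on the released cantilever, summing each load's contribution:
  point load 70.1 at a = 4.17: Pa²(3L − a)/(6EI) = 6771/EI
  UDL 7.8: wL⁴/(8EI) = 23804/EI
  δ_0 = 30575/EI
Tip deflection under a unit load at C: L³/(3EI) = 651/EI.
With EI = 21000 kN·m²: δ_0 = 1.456 m and δ_{CC} = 0.031002 m/kN.
Compatibility — the spring shortens by R_C/k under the reaction it provides: δ_0 − R_C·δ_{CC} = R_C/k. With 1/k = 0.000096 m/kN, R_C = δ_0 / (δ_{CC} + 1/k) = 1.456 / (0.031002 + 0.000096) = 46.82 kN.

R_C = 46.82 kN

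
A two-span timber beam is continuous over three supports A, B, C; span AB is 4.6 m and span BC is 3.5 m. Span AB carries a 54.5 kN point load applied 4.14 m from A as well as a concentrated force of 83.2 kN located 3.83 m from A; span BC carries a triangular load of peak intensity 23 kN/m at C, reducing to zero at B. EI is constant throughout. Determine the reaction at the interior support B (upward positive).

Release continuity at B by inserting a hinge; the redundant is the internal moment M_B. The primary structure is two simply-supported spans AB and BC.
End slopes at the hinge B, treating each span as simply supported:
  span AB: point load 54.5 at a = 4.14: Pab(L + a)/(6LEI) = 32.87/EI
  span AB: point load 83.2 at a = 3.83: Pab(L + a)/(6LEI) = 74.94/EI
  span BC: triangular load, peak 23: 7w₀L³/(360EI) = 19.17/EI
  relative rotation θ_0 = (107.8 + 19.17)/EI = 127/EI
A unit hogging moment at B produces rotation L₁/(3EI) + L₂/(3EI) = 2.7/EI.
Compatibility: M_B·(L₁+L₂)/(3EI) = θ_0, giving M_B = 47.03 kN·m (hogging).
Span AB, ΣM about A with M_B applied at B: R_B^{AB}·4.6 = 544.3 + 47.03, so R_B^{AB} = 128.5 kN and R_A = 137.7 − 128.5 = 9.153 kN.
Span BC, ΣM about C: R_B^{BC}·3.5 = 46.96 + 47.03, so R_B^{BC} = 26.85 kN and R_C = 40.25 − 26.85 = 13.4 kN.
R_B = 128.5 + 26.85 = 155.4 kN.

R_B = 155.4 kN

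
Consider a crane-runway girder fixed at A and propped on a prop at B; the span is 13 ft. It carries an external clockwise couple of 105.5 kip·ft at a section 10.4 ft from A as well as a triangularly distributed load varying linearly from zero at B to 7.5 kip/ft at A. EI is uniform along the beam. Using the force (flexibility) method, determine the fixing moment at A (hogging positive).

M_A = 38.08 kip·ft

Take the reaction at B as the redundant and release it; the primary structure is a cantilever fixed at A.
Downward deflection at the released point B due to the loads:
  clockwise couple 105.5 at a = 10.4: M₀a(2L − a)/(2EI) = 8558/EI
  triangular load, peak 7.5 at the fixed end: w₀L⁴/(30EI) = 7140/EI
  δ_0 = 15698/EI
Flexibility coefficient — unit upward force at B: δ_{BB} = L³/(3EI) = 732.3/EI.
The prop prevents deflection at B: R_B = δ_0/δ_{BB} = 15698/732.3 = 21.44 kip.
Moment equilibrium about A: M_A = Σ(load moments about A) − R_B·L = 316.8 − 21.44×13 = 38.08 kip·ft.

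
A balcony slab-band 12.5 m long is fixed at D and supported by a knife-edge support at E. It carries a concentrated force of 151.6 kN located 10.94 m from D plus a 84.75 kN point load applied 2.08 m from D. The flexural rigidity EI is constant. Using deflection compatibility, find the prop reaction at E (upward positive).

Remove the prop at E; the released (primary) structure is a cantilever built in at D.
Free-end deflection of the primary structure under the applied loading (downward +):
  point load 151.6 at a = 10.94: Pa²(3L − a)/(6EI) = 80318/EI
  point load 84.75 at a = 2.08: Pa²(3L − a)/(6EI) = 2165/EI
  δ_0 = 82482/EI
Tip deflection under a unit load at E: L³/(3EI) = 651/EI.
The prop prevents deflection at E: R_E = δ_0/δ_{EE} = 82482/651 = 126.7 kN.

R_E = 126.7 kN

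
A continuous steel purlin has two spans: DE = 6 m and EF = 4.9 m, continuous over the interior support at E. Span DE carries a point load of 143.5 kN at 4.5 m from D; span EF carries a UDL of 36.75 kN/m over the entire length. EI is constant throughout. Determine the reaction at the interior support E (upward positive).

Insert a hinge at E; M_E is the redundant, and each span becomes simply supported.
Discontinuity in slope at E on the released structure — sum the simple-span end rotations:
  span DE: point load 143.5 at a = 4.5: Pab(L + a)/(6LEI) = 282.5/EI
  span EF: UDL 36.75: wL³/(24EI) = 180.2/EI
  relative rotation θ_0 = (282.5 + 180.2)/EI = 462.7/EI
A unit hogging moment at E produces rotation L₁/(3EI) + L₂/(3EI) = 3.633/EI.
Slope continuity at E: θ_0 = M_E·3.633/EI, so M_E = 462.7/3.633 = 127.3 kN·m (hogging).
Span DE, ΣM about D with M_E applied at E: R_E^{DE}·6 = 645.8 + 127.3, so R_E^{DE} = 128.8 kN and R_D = 143.5 − 128.8 = 14.65 kN.
Span EF, ΣM about F: R_E^{EF}·4.9 = 441.2 + 127.3, so R_E^{EF} = 116 kN and R_F = 180.1 − 116 = 64.05 kN.
R_E = 128.8 + 116 = 244.9 kN.

R_E = 244.9 kN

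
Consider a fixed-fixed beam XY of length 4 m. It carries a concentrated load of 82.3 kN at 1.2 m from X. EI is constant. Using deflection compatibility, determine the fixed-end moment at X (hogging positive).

Release both end moments; the primary structure is a simply-supported span XY with redundants M_X and M_Y.
On the primary (simply-supported) span, the end slopes from the loading are:
  at X: point load 82.3 at a = 1.2: Pab(L + b)/(6LEI) = 78.35/EI
  at Y: point load 82.3 at a = 1.2: Pab(L + a)/(6LEI) = 59.91/EI
  θ_X0 = 78.35/EI,  θ_Y0 = 59.91/EI
Flexibility coefficients: a unit moment at one end gives L/(3EI) there and L/(6EI) at the far end, so f₁₁ = f₂₂ = 1.333/EI and f₁₂ = f₂₁ = 0.6667/EI.
Compatibility — zero rotation at each built-in end:
  1.333 M_X + 0.6667 M_Y = 78.35
  0.6667 M_X + 1.333 M_Y = 59.91
Solving the pair gives M_X = 48.39 kN·m and M_Y = 20.74 kN·m (hogging).

M_X = 48.39 kN·m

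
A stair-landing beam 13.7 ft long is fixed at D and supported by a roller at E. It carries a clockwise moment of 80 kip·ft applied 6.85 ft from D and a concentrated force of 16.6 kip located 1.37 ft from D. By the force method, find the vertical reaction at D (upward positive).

R_D = 9.79 kip

Choose R_E as the redundant. The primary structure is the cantilever fixed at D.
Free-end deflection of the primary structure under the applied loading (downward +):
  clockwise couple 80 at a = 6.85: M₀a(2L − a)/(2EI) = 5631/EI
  point load 16.6 at a = 1.37: Pa²(3L − a)/(6EI) = 206.3/EI
  δ_0 = 5837/EI
Tip deflection under a unit load at E: L³/(3EI) = 857.1/EI.
The prop prevents deflection at E: R_E = δ_0/δ_{EE} = 5837/857.1 = 6.81 kip.
Vertical equilibrium: R_D = ΣP − R_E = 16.6 − 6.81 = 9.79 kip.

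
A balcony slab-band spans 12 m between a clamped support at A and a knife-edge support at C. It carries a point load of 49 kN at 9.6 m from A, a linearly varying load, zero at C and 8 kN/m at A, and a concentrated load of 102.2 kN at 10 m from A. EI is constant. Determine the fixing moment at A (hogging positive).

M_A = 232.6 kN·m

Choose R_C as the redundant. The primary structure is the cantilever fixed at A.
Deflection at C on the released cantilever, summing each load's contribution:
  point load 49 at a = 9.6: Pa²(3L − a)/(6EI) = 19870/EI
  triangular load, peak 8 at the fixed end: w₀L⁴/(30EI) = 5530/EI
  point load 102.2 at a = 10: Pa²(3L − a)/(6EI) = 44287/EI
  δ_0 = 69686/EI
Tip deflection under a unit load at C: L³/(3EI) = 576/EI.
Compatibility at C: δ_0 − R_C·δ_{CC} = 0, so R_C = 69686/576 = 121 kN.
Moment equilibrium about A: M_A = Σ(load moments about A) − R_C·L = 1684 − 121×12 = 232.6 kN·m.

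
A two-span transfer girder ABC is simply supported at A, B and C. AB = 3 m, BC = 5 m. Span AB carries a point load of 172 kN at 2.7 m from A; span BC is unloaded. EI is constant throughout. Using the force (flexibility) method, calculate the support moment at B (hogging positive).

M_B = 16.54 kN·m

Insert a hinge at B; M_B is the redundant, and each span becomes simply supported.
End slopes at the hinge B, treating each span as simply supported:
  span AB: point load 172 at a = 2.7: Pab(L + a)/(6LEI) = 44.12/EI
  relative rotation θ_0 = (44.12 + 0)/EI = 44.12/EI
A unit hogging moment at B produces rotation L₁/(3EI) + L₂/(3EI) = 2.667/EI.
Compatibility: M_B·(L₁+L₂)/(3EI) = θ_0, giving M_B = 16.54 kN·m (hogging).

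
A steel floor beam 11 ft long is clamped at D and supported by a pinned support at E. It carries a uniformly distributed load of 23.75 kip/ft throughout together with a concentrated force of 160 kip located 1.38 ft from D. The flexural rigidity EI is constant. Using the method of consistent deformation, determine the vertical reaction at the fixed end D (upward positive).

Choose R_E as the redundant. The primary structure is the cantilever fixed at D.
Deflection at E on the released cantilever, summing each load's contribution:
  UDL 23.75: wL⁴/(8EI) = 43465/EI
  point load 160 at a = 1.38: Pa²(3L − a)/(6EI) = 1606/EI
  δ_0 = 45071/EI
Flexibility coefficient — unit upward force at E: δ_{EE} = L³/(3EI) = 443.7/EI.
Compatibility at E: δ_0 − R_E·δ_{EE} = 0, so R_E = 45071/443.7 = 101.6 kip.
Vertical equilibrium: R_D = ΣP − R_E = 421.2 − 101.6 = 319.7 kip.

R_D = 319.7 kip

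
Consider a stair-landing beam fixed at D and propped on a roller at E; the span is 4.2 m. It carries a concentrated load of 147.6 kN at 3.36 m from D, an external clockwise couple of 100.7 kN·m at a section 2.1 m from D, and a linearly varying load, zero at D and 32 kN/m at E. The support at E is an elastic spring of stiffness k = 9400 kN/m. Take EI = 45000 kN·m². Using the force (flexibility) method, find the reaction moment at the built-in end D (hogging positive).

Choose R_E as the redundant. The primary structure is the cantilever fixed at D.
Downward deflection at the released point E due to the loads:
  point load 147.6 at a = 3.36: Pa²(3L − a)/(6EI) = 2566/EI
  clockwise couple 100.7 at a = 2.1: M₀a(2L − a)/(2EI) = 666.1/EI
  triangular load, peak 32 at the free end: 11w₀L⁴/(120EI) = 912.8/EI
  δ_0 = 4145/EI
Tip deflection under a unit load at E: L³/(3EI) = 24.7/EI.
With EI = 45000 kN·m²: δ_0 = 0.092113 m and δ_{EE} = 0.000549 m/kN.
Compatibility — the spring shortens by R_E/k under the reaction it provides: δ_0 − R_E·δ_{EE} = R_E/k. With 1/k = 0.000106 m/kN, R_E = δ_0 / (δ_{EE} + 1/k) = 0.092113 / (0.000549 + 0.000106) = 140.6 kN.
Moment equilibrium about D: M_D = Σ(load moments about D) − R_E·L = 784.8 − 140.6×4.2 = 194.3 kN·m.

M_D = 194.3 kN·m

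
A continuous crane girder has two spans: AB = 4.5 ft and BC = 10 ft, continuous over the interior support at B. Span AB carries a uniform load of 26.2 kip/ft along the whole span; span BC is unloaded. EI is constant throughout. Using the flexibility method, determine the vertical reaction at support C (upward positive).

R_C = -2.058 kip

Release continuity at B by inserting a hinge; the redundant is the internal moment M_B. The primary structure is two simply-supported spans AB and BC.
End slopes at the hinge B, treating each span as simply supported:
  span AB: UDL 26.2: wL³/(24EI) = 99.48/EI
  relative rotation θ_0 = (99.48 + 0)/EI = 99.48/EI
A unit hogging moment at B produces rotation L₁/(3EI) + L₂/(3EI) = 4.833/EI.
Compatibility: M_B·(L₁+L₂)/(3EI) = θ_0, giving M_B = 20.58 kip·ft (hogging).
Span BC, ΣM about C: R_B^{BC}·10 = 0 + 20.58, so R_B^{BC} = 2.058 kip and R_C = 0 − 2.058 = -2.058 kip.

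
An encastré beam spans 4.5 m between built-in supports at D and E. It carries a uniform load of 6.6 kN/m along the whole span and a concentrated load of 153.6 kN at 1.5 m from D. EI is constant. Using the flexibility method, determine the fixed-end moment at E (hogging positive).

Take the two fixed-end moments M_D, M_E as redundants; the released structure is the simple span DE.
Simple-span end rotations at D and E under the given loads:
  at D: UDL 6.6: wL³/(24EI) = 25.06/EI
  at E: UDL 6.6: wL³/(24EI) = 25.06/EI
  at D: point load 153.6 at a = 1.5: Pab(L + b)/(6LEI) = 192/EI
  at E: point load 153.6 at a = 1.5: Pab(L + a)/(6LEI) = 153.6/EI
  θ_D0 = 217.1/EI,  θ_E0 = 178.7/EI
Flexibility coefficients: a unit moment at one end gives L/(3EI) there and L/(6EI) at the far end, so f₁₁ = f₂₂ = 1.5/EI and f₁₂ = f₂₁ = 0.75/EI.
Compatibility — zero rotation at each built-in end:
  1.5 M_D + 0.75 M_E = 217.1
  0.75 M_D + 1.5 M_E = 178.7
Solving the pair gives M_D = 113.5 kN·m and M_E = 62.34 kN·m (hogging).

M_E = 62.34 kN·m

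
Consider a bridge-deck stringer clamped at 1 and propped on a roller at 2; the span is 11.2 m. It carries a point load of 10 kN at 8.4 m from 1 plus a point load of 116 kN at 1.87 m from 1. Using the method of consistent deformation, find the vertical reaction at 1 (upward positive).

Remove the prop at 2; the released (primary) structure is a cantilever built in at 1.
Free-end deflection of the primary structure under the applied loading (downward +):
  point load 10 at a = 8.4: Pa²(3L − a)/(6EI) = 2964/EI
  point load 116 at a = 1.87: Pa²(3L − a)/(6EI) = 2145/EI
  δ_0 = 5109/EI
Flexibility coefficient — unit upward force at 2: δ_{22} = L³/(3EI) = 468.3/EI.
Compatibility at 2: δ_0 − R_2·δ_{22} = 0, so R_2 = 5109/468.3 = 10.91 kN.
Vertical equilibrium: R_1 = ΣP − R_2 = 126 − 10.91 = 115.1 kN.

R_1 = 115.1 kN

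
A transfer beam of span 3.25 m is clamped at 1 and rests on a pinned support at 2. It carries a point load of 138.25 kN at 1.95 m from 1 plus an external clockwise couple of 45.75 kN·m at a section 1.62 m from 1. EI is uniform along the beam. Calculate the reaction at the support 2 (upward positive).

R_2 = 75.53 kN

Release the roller at 2. Primary structure: cantilever fixed at 1.
Primary-structure tip deflection at 2 by superposition:
  point load 138.25 at a = 1.95: Pa²(3L − a)/(6EI) = 683.4/EI
  clockwise couple 45.75 at a = 1.62: M₀a(2L − a)/(2EI) = 180.8/EI
  δ_0 = 864.2/EI
Tip deflection under a unit load at 2: L³/(3EI) = 11.44/EI.
Compatibility at 2: δ_0 − R_2·δ_{22} = 0, so R_2 = 864.2/11.44 = 75.53 kN.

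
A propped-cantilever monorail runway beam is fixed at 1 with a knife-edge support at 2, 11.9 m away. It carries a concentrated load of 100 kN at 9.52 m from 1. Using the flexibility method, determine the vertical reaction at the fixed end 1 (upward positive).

Choose R_2 as the redundant. The primary structure is the cantilever fixed at 1.
Free-end deflection of the primary structure under the applied loading (downward +):
  point load 100 at a = 9.52: Pa²(3L − a)/(6EI) = 39545/EI
Flexibility coefficient — unit upward force at 2: δ_{22} = L³/(3EI) = 561.7/EI.
Compatibility at 2: δ_0 − R_2·δ_{22} = 0, so R_2 = 39545/561.7 = 70.4 kN.
Vertical equilibrium: R_1 = ΣP − R_2 = 100 − 70.4 = 29.6 kN.

R_1 = 29.6 kN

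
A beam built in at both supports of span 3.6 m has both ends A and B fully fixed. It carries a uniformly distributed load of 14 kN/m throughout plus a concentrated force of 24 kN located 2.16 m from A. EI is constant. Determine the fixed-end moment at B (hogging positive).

M_B = 27.56 kN·m

Release both end moments; the primary structure is a simply-supported span AB with redundants M_A and M_B.
On the primary (simply-supported) span, the end slopes from the loading are:
  at A: UDL 14: wL³/(24EI) = 27.22/EI
  at B: UDL 14: wL³/(24EI) = 27.22/EI
  at A: point load 24 at a = 2.16: Pab(L + b)/(6LEI) = 17.42/EI
  at B: point load 24 at a = 2.16: Pab(L + a)/(6LEI) = 19.91/EI
  θ_A0 = 44.63/EI,  θ_B0 = 47.12/EI
Flexibility coefficients: a unit moment at one end gives L/(3EI) there and L/(6EI) at the far end, so f₁₁ = f₂₂ = 1.2/EI and f₁₂ = f₂₁ = 0.6/EI.
Compatibility — zero rotation at each built-in end:
  1.2 M_A + 0.6 M_B = 44.63
  0.6 M_A + 1.2 M_B = 47.12
Solving the pair gives M_A = 23.41 kN·m and M_B = 27.56 kN·m (hogging).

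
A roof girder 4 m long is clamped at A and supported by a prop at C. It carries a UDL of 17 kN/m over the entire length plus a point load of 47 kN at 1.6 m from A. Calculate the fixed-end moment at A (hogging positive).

M_A = 70.1 kN·m

Remove the prop at C; the released (primary) structure is a cantilever built in at A.
Downward deflection at the released point C due to the loads:
  UDL 17: wL⁴/(8EI) = 544/EI
  point load 47 at a = 1.6: Pa²(3L − a)/(6EI) = 208.6/EI
  δ_0 = 752.6/EI
Tip deflection under a unit load at C: L³/(3EI) = 21.33/EI.
The prop prevents deflection at C: R_C = δ_0/δ_{CC} = 752.6/21.33 = 35.28 kN.
Moment equilibrium about A: M_A = Σ(load moments about A) − R_C·L = 211.2 − 35.28×4 = 70.1 kN·m.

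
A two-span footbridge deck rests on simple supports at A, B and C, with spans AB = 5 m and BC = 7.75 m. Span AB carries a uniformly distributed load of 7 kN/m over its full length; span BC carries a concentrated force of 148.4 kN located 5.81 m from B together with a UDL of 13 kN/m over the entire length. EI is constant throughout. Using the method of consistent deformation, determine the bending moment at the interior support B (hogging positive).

Take M_B as the redundant. Released structure: two simple spans AB and BC with a hinge at B.
Rotations at B on the released spans (each span's end-slope, ×1/EI):
  span AB: UDL 7: wL³/(24EI) = 36.46/EI
  span BC: point load 148.4 at a = 5.81: Pab(L + b)/(6LEI) = 348.6/EI
  span BC: UDL 13: wL³/(24EI) = 252.1/EI
  relative rotation θ_0 = (36.46 + 600.7)/EI = 637.2/EI
A unit hogging moment at B produces rotation L₁/(3EI) + L₂/(3EI) = 4.25/EI.
Slope continuity at B: θ_0 = M_B·4.25/EI, so M_B = 637.2/4.25 = 149.9 kN·m (hogging).

M_B = 149.9 kN·m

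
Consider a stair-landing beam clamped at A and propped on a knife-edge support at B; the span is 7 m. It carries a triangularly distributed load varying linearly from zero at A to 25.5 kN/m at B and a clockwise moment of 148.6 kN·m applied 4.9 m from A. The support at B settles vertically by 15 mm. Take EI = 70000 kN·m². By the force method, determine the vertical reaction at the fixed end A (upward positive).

Release the roller at B. Primary structure: cantilever fixed at A.
Deflection at B on the released cantilever, summing each load's contribution:
  triangular load, peak 25.5 at the free end: 11w₀L⁴/(120EI) = 5612/EI
  clockwise couple 148.6 at a = 4.9: M₀a(2L − a)/(2EI) = 3313/EI
  δ_0 = 8925/EI
Flexibility coefficient — unit upward force at B: δ_{BB} = L³/(3EI) = 114.3/EI.
With EI = 70000 kN·m²: δ_0 = 0.12751 m and δ_{BB} = 0.001633 m/kN.
Compatibility — the beam at B must follow the support down by 0.015 m: δ_0 − R_B·δ_{BB} = 0.015, so R_B = (0.12751 − 0.015)/0.001633 = 68.88 kN.
Vertical equilibrium: R_A = ΣP − R_B = 89.25 − 68.88 = 20.37 kN.

R_A = 20.37 kN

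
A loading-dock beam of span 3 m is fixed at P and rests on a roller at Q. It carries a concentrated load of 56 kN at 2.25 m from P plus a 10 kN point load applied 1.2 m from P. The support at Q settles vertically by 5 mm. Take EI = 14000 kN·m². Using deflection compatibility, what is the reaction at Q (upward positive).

Choose R_Q as the redundant. The primary structure is the cantilever fixed at P.
Downward deflection at the released point Q due to the loads:
  point load 56 at a = 2.25: Pa²(3L − a)/(6EI) = 318.9/EI
  point load 10 at a = 1.2: Pa²(3L − a)/(6EI) = 18.72/EI
  δ_0 = 337.7/EI
Tip deflection under a unit load at Q: L³/(3EI) = 9/EI.
With EI = 14000 kN·m²: δ_0 = 0.024118 m and δ_{QQ} = 0.000643 m/kN.
Compatibility — the beam at Q must follow the support down by 0.005 m: δ_0 − R_Q·δ_{QQ} = 0.005, so R_Q = (0.024118 − 0.005)/0.000643 = 29.74 kN.

R_Q = 29.74 kN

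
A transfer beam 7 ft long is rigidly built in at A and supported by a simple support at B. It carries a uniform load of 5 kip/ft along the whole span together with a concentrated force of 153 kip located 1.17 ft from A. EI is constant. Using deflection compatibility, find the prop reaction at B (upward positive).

R_B = 19.18 kip

Remove the prop at B; the released (primary) structure is a cantilever built in at A.
Downward deflection at the released point B due to the loads:
  UDL 5: wL⁴/(8EI) = 1501/EI
  point load 153 at a = 1.17: Pa²(3L − a)/(6EI) = 692.2/EI
  δ_0 = 2193/EI
Tip deflection under a unit load at B: L³/(3EI) = 114.3/EI.
The prop prevents deflection at B: R_B = δ_0/δ_{BB} = 2193/114.3 = 19.18 kip.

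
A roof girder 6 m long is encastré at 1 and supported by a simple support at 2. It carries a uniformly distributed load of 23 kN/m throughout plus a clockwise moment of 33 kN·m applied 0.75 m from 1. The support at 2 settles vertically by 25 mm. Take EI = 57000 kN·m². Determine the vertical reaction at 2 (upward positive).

Release the roller at 2. Primary structure: cantilever fixed at 1.
Deflection at 2 on the released cantilever, summing each load's contribution:
  UDL 23: wL⁴/(8EI) = 3726/EI
  clockwise couple 33 at a = 0.75: M₀a(2L − a)/(2EI) = 139.2/EI
  δ_0 = 3865/EI
Flexibility coefficient — unit upward force at 2: δ_{22} = L³/(3EI) = 72/EI.
With EI = 57000 kN·m²: δ_0 = 0.067811 m and δ_{22} = 0.001263 m/kN.
Compatibility — the beam at 2 must follow the support down by 0.025 m: δ_0 − R_2·δ_{22} = 0.025, so R_2 = (0.067811 − 0.025)/0.001263 = 33.89 kN.

R_2 = 33.89 kN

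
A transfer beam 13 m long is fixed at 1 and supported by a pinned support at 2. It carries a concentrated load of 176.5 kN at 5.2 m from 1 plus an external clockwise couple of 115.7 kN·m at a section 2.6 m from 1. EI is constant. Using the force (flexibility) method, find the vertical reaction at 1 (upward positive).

R_1 = 135 kN

Choose R_2 as the redundant. The primary structure is the cantilever fixed at 1.
Free-end deflection of the primary structure under the applied loading (downward +):
  point load 176.5 at a = 5.2: Pa²(3L − a)/(6EI) = 26885/EI
  clockwise couple 115.7 at a = 2.6: M₀a(2L − a)/(2EI) = 3520/EI
  δ_0 = 30405/EI
Flexibility coefficient — unit upward force at 2: δ_{22} = L³/(3EI) = 732.3/EI.
The prop prevents deflection at 2: R_2 = δ_0/δ_{22} = 30405/732.3 = 41.52 kN.
Vertical equilibrium: R_1 = ΣP − R_2 = 176.5 − 41.52 = 135 kN.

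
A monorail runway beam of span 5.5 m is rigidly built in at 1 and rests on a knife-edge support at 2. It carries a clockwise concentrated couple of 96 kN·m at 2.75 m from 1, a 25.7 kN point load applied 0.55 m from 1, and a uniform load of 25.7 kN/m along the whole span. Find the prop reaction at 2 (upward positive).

R_2 = 73.02 kN

Remove the prop at 2; the released (primary) structure is a cantilever built in at 1.
Downward deflection at the released point 2 due to the loads:
  clockwise couple 96 at a = 2.75: M₀a(2L − a)/(2EI) = 1089/EI
  point load 25.7 at a = 0.55: Pa²(3L − a)/(6EI) = 20.67/EI
  UDL 25.7: wL⁴/(8EI) = 2940/EI
  δ_0 = 4049/EI
Flexibility coefficient — unit upward force at 2: δ_{22} = L³/(3EI) = 55.46/EI.
Compatibility at 2: δ_0 − R_2·δ_{22} = 0, so R_2 = 4049/55.46 = 73.02 kN.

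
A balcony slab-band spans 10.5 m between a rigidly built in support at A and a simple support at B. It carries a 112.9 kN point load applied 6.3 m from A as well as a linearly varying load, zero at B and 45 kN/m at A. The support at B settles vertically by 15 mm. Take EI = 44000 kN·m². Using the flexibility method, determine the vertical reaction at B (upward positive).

R_B = 94.31 kN

Choose R_B as the redundant. The primary structure is the cantilever fixed at A.
Primary-structure tip deflection at B by superposition:
  point load 112.9 at a = 6.3: Pa²(3L − a)/(6EI) = 18820/EI
  triangular load, peak 45 at the fixed end: w₀L⁴/(30EI) = 18233/EI
  δ_0 = 37053/EI
Tip deflection under a unit load at B: L³/(3EI) = 385.9/EI.
With EI = 44000 kN·m²: δ_0 = 0.84211 m and δ_{BB} = 0.00877 m/kN.
Compatibility — the beam at B must follow the support down by 0.015 m: δ_0 − R_B·δ_{BB} = 0.015, so R_B = (0.84211 − 0.015)/0.00877 = 94.31 kN.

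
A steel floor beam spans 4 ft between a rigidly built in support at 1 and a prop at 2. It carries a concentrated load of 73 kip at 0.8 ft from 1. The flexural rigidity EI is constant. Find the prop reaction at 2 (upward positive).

Remove the prop at 2; the released (primary) structure is a cantilever built in at 1.
Primary-structure tip deflection at 2 by superposition:
  point load 73 at a = 0.8: Pa²(3L − a)/(6EI) = 87.21/EI
Flexibility coefficient — unit upward force at 2: δ_{22} = L³/(3EI) = 21.33/EI.
The prop prevents deflection at 2: R_2 = δ_0/δ_{22} = 87.21/21.33 = 4.088 kip.

R_2 = 4.088 kip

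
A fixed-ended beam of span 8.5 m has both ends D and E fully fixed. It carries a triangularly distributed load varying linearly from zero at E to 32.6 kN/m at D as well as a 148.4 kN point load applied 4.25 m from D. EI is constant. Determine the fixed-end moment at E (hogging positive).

M_E = 236.2 kN·m

Release both end moments; the primary structure is a simply-supported span DE with redundants M_D and M_E.
Simple-span end rotations at D and E under the given loads:
  at D: triangular load, peak 32.6: w₀L³/(45EI) = 444.9/EI
  at E: triangular load, peak 32.6: 7w₀L³/(360EI) = 389.3/EI
  at D: point load 148.4 at a = 4.25: Pab(L + b)/(6LEI) = 670.1/EI
  at E: point load 148.4 at a = 4.25: Pab(L + a)/(6LEI) = 670.1/EI
  θ_D0 = 1115/EI,  θ_E0 = 1059/EI
Flexibility coefficients: a unit moment at one end gives L/(3EI) there and L/(6EI) at the far end, so f₁₁ = f₂₂ = 2.833/EI and f₁₂ = f₂₁ = 1.417/EI.
Compatibility — zero rotation at each built-in end:
  2.833 M_D + 1.417 M_E = 1115
  1.417 M_D + 2.833 M_E = 1059
Solving the pair gives M_D = 275.4 kN·m and M_E = 236.2 kN·m (hogging).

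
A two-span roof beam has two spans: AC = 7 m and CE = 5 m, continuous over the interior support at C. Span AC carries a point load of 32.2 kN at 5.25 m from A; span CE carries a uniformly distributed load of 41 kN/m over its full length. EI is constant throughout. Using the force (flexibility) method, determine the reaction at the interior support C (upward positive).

R_C = 152.3 kN

Insert a hinge at C; M_C is the redundant, and each span becomes simply supported.
Rotations at C on the released spans (each span's end-slope, ×1/EI):
  span AC: point load 32.2 at a = 5.25: Pab(L + a)/(6LEI) = 86.29/EI
  span CE: UDL 41: wL³/(24EI) = 213.5/EI
  relative rotation θ_0 = (86.29 + 213.5)/EI = 299.8/EI
A unit hogging moment at C produces rotation L₁/(3EI) + L₂/(3EI) = 4/EI.
Compatibility: M_C·(L₁+L₂)/(3EI) = θ_0, giving M_C = 74.96 kN·m (hogging).
Span AC, ΣM about A with M_C applied at C: R_C^{AC}·7 = 169.1 + 74.96, so R_C^{AC} = 34.86 kN and R_A = 32.2 − 34.86 = -2.658 kN.
Span CE, ΣM about E: R_C^{CE}·5 = 512.5 + 74.96, so R_C^{CE} = 117.5 kN and R_E = 205 − 117.5 = 87.51 kN.
R_C = 34.86 + 117.5 = 152.3 kN.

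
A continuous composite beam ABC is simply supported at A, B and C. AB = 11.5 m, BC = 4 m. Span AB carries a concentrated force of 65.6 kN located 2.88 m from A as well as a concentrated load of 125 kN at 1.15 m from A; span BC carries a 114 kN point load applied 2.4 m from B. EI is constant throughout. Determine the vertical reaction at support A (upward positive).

R_A = 149.6 kN

Insert a hinge at B; M_B is the redundant, and each span becomes simply supported.
Discontinuity in slope at B on the released structure — sum the simple-span end rotations:
  span AB: point load 65.6 at a = 2.88: Pab(L + a)/(6LEI) = 339.4/EI
  span AB: point load 125 at a = 1.15: Pab(L + a)/(6LEI) = 272.8/EI
  span BC: point load 114 at a = 2.4: Pab(L + b)/(6LEI) = 102.1/EI
  relative rotation θ_0 = (612.2 + 102.1)/EI = 714.3/EI
A unit hogging moment at B produces rotation L₁/(3EI) + L₂/(3EI) = 5.167/EI.
Compatibility: M_B·(L₁+L₂)/(3EI) = θ_0, giving M_B = 138.3 kN·m (hogging).
Span AB, ΣM about A with M_B applied at B: R_B^{AB}·11.5 = 332.7 + 138.3, so R_B^{AB} = 40.95 kN and R_A = 190.6 − 40.95 = 149.6 kN.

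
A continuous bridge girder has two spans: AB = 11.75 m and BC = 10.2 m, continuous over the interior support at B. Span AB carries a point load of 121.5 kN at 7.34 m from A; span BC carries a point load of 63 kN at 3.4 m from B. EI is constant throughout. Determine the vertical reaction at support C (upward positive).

R_C = 1.309 kN

Insert a hinge at B; M_B is the redundant, and each span becomes simply supported.
Discontinuity in slope at B on the released structure — sum the simple-span end rotations:
  span AB: point load 121.5 at a = 7.34: Pab(L + a)/(6LEI) = 1065/EI
  span BC: point load 63 at a = 3.4: Pab(L + b)/(6LEI) = 404.6/EI
  relative rotation θ_0 = (1065 + 404.6)/EI = 1470/EI
A unit hogging moment at B produces rotation L₁/(3EI) + L₂/(3EI) = 7.317/EI.
Slope continuity at B: θ_0 = M_B·7.317/EI, so M_B = 1470/7.317 = 200.8 kN·m (hogging).
Span BC, ΣM about C: R_B^{BC}·10.2 = 428.4 + 200.8, so R_B^{BC} = 61.69 kN and R_C = 63 − 61.69 = 1.309 kN.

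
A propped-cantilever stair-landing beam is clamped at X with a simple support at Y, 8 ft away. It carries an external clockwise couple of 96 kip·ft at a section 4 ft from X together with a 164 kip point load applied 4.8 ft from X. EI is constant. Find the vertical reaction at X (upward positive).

R_X = 79.65 kip

Remove the prop at Y; the released (primary) structure is a cantilever built in at X.
Downward deflection at the released point Y due to the loads:
  clockwise couple 96 at a = 4: M₀a(2L − a)/(2EI) = 2304/EI
  point load 164 at a = 4.8: Pa²(3L − a)/(6EI) = 12091/EI
  δ_0 = 14395/EI
Flexibility coefficient — unit upward force at Y: δ_{YY} = L³/(3EI) = 170.7/EI.
The prop prevents deflection at Y: R_Y = δ_0/δ_{YY} = 14395/170.7 = 84.35 kip.
Vertical equilibrium: R_X = ΣP − R_Y = 164 − 84.35 = 79.65 kip.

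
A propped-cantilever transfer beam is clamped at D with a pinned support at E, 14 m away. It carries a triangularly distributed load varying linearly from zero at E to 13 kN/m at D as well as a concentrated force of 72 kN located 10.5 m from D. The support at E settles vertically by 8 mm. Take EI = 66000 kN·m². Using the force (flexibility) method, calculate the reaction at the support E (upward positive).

R_E = 63.19 kN

Remove the prop at E; the released (primary) structure is a cantilever built in at D.
Free-end deflection of the primary structure under the applied loading (downward +):
  triangular load, peak 13 at the fixed end: w₀L⁴/(30EI) = 16647/EI
  point load 72 at a = 10.5: Pa²(3L − a)/(6EI) = 41674/EI
  δ_0 = 58321/EI
Tip deflection under a unit load at E: L³/(3EI) = 914.7/EI.
With EI = 66000 kN·m²: δ_0 = 0.88366 m and δ_{EE} = 0.013859 m/kN.
Compatibility — the beam at E must follow the support down by 0.008 m: δ_0 − R_E·δ_{EE} = 0.008, so R_E = (0.88366 − 0.008)/0.013859 = 63.19 kN.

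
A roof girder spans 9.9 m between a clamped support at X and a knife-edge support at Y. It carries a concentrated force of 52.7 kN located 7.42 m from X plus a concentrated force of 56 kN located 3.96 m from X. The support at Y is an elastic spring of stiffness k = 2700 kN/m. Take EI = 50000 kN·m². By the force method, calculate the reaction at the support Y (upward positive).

R_Y = 42.52 kN

Remove the prop at Y; the released (primary) structure is a cantilever built in at X.
Downward deflection at the released point Y due to the loads:
  point load 52.7 at a = 7.42: Pa²(3L − a)/(6EI) = 10774/EI
  point load 56 at a = 3.96: Pa²(3L − a)/(6EI) = 3767/EI
  δ_0 = 14541/EI
Flexibility coefficient — unit upward force at Y: δ_{YY} = L³/(3EI) = 323.4/EI.
With EI = 50000 kN·m²: δ_0 = 0.29083 m and δ_{YY} = 0.006469 m/kN.
Compatibility — the spring shortens by R_Y/k under the reaction it provides: δ_0 − R_Y·δ_{YY} = R_Y/k. With 1/k = 0.00037 m/kN, R_Y = δ_0 / (δ_{YY} + 1/k) = 0.29083 / (0.006469 + 0.00037) = 42.52 kN.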